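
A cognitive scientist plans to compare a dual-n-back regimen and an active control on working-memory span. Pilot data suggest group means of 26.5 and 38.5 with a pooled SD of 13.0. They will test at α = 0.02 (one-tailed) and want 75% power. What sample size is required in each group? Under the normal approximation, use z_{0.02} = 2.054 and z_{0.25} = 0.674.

Cohen's d = |M₁ − M₂| / SD_pooled = |26.5 − 38.5| / 13.0 = 12.0 / 13.0 = 0.923.
For two independent groups with equal n: n = 2·((z_{α} + z_β) / d)².
z_{α} + z_β = 2.054 + 0.674 = 2.728.
n = 2 × (2.728 / 0.923)² = 2 × 2.956² = 2 × 8.74 = 17.5.
Round up to the next whole participant.

n = 18 per group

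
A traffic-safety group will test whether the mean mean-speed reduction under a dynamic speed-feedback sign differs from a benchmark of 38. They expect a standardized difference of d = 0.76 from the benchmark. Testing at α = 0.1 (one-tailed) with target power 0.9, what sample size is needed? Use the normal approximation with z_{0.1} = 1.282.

n = 12

For a one-sample test: n = ((z_{α} + z_β) / d)².
z_{α} + z_β = 1.282 + 1.282 = 2.564.
n = (2.564 / 0.76)² = 3.374² = 11.38.
Round up.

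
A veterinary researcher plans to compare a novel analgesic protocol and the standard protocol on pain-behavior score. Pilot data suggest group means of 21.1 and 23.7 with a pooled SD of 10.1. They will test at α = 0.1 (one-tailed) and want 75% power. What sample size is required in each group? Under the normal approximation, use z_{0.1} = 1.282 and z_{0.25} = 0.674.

n = 116 per group

Cohen's d = |M₁ − M₂| / SD_pooled = |21.1 − 23.7| / 10.1 = 2.6 / 10.1 = 0.257.
For two independent groups with equal n: n = 2·((z_{α} + z_β) / d)².
z_{α} + z_β = 1.282 + 0.674 = 1.956.
n = 2 × (1.956 / 0.257)² = 2 × 7.611² = 2 × 57.93 = 115.9.
Round up to the next whole participant.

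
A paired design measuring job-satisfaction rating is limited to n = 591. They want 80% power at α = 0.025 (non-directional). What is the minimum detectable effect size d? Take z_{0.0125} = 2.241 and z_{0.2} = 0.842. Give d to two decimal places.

d_min ≈ 0.13

For a single sample (or paired design) of n = 591: d_min = (z_{α/2} + z_β)/√n.
z-sum = 2.241 + 0.842 = 3.083.
d_min = 3.083 / √591 = 3.083 / 24.310 = 0.127.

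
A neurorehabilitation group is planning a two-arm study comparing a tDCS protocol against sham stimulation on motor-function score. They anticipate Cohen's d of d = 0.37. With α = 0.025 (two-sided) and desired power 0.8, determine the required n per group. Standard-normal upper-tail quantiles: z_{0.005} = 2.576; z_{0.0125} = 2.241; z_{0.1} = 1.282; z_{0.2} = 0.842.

For two independent groups with equal n: n = 2·((z_{α/2} + z_β) / d)².
z_{α/2} + z_β = 2.241 + 0.842 = 3.083.
n = 2 × (3.083 / 0.37)² = 2 × 8.332² = 2 × 69.43 = 138.9.
Round up to the next whole participant.

n = 139 per group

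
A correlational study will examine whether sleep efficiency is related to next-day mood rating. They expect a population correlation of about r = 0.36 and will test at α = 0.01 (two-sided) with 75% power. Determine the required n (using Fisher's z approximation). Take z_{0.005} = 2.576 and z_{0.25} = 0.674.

Fisher's z: C = ½·ln((1+r)/(1−r)) = ½·ln(2.1250) = 0.3769.
n = ((z_{α/2} + z_β)/C)² + 3.
(2.576 + 0.674) / 0.3769 = 3.250 / 0.3769 = 8.623.
n = 8.623² + 3 = 74.36 + 3 = 77.4.
Round up.

n = 78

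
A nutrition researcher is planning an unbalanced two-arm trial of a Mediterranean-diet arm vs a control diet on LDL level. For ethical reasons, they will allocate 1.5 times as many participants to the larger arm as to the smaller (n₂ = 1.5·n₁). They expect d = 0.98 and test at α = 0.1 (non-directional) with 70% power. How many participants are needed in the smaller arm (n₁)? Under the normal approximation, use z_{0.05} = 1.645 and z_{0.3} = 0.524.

n₁ = 9

With allocation ratio k = n₂/n₁ = 1.5, Var(x̄₁−x̄₂) = σ²(1/n₁ + 1/(k·n₁)) = σ²·(k+1)/(k·n₁).
So n₁ = (1 + 1/k)·((z_{α/2} + z_β)/d)² = 1.667 × (2.169/0.98)².
n₁ = 1.667 × 4.90 = 8.2.
Round up: n₁ = 9, giving n₂ = ⌈1.5 × 9⌉ = ⌈13.5⌉ = 14.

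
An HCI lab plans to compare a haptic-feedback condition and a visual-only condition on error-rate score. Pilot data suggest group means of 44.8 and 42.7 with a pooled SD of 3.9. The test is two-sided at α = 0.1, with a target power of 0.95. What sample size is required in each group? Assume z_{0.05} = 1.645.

n = 75 per group

Cohen's d = |M₁ − M₂| / SD_pooled = |44.8 − 42.7| / 3.9 = 2.1 / 3.9 = 0.538.
For two independent groups with equal n: n = 2·((z_{α/2} + z_β) / d)².
z_{α/2} + z_β = 1.645 + 1.645 = 3.290.
n = 2 × (3.290 / 0.538)² = 2 × 6.115² = 2 × 37.40 = 74.8.
Round up to the next whole participant.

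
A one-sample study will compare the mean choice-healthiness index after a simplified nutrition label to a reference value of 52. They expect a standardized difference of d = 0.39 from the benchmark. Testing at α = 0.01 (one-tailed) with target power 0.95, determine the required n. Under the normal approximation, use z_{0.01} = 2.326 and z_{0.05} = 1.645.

For a one-sample test: n = ((z_{α} + z_β) / d)².
z_{α} + z_β = 2.326 + 1.645 = 3.971.
n = (3.971 / 0.39)² = 10.182² = 103.67.
Round up.

n = 104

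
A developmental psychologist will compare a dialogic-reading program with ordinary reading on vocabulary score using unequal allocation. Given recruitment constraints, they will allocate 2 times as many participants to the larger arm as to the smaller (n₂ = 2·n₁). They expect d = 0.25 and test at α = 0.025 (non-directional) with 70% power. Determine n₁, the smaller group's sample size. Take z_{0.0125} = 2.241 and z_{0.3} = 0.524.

With allocation ratio k = n₂/n₁ = 2, Var(x̄₁−x̄₂) = σ²(1/n₁ + 1/(k·n₁)) = σ²·(k+1)/(k·n₁).
So n₁ = (1 + 1/k)·((z_{α/2} + z_β)/d)² = 1.500 × (2.765/0.25)².
n₁ = 1.500 × 122.32 = 183.5.
Round up: n₁ = 184, giving n₂ = 2 × 184 = 368.

n₁ = 184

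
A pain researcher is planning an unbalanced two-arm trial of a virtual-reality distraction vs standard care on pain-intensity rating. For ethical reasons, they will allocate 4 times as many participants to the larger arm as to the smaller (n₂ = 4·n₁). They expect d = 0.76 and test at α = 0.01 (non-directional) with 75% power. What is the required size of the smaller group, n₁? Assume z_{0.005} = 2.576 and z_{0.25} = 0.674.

With allocation ratio k = n₂/n₁ = 4, Var(x̄₁−x̄₂) = σ²(1/n₁ + 1/(k·n₁)) = σ²·(k+1)/(k·n₁).
So n₁ = (1 + 1/k)·((z_{α/2} + z_β)/d)² = 1.250 × (3.250/0.76)².
n₁ = 1.250 × 18.29 = 22.9.
Round up: n₁ = 23, giving n₂ = 4 × 23 = 92.

n₁ = 23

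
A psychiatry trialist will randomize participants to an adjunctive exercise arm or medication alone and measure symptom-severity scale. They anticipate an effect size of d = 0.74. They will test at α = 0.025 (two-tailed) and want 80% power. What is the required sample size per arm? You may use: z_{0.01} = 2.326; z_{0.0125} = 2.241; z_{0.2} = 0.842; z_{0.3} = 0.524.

For two independent groups with equal n: n = 2·((z_{α/2} + z_β) / d)².
z_{α/2} + z_β = 2.241 + 0.842 = 3.083.
n = 2 × (3.083 / 0.74)² = 2 × 4.166² = 2 × 17.36 = 34.7.
Round up to the next whole participant.

n = 35 per group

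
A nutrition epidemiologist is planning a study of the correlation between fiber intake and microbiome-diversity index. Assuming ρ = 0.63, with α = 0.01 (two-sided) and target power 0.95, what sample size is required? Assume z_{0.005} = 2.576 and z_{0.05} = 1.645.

n = 36

Fisher's z: C = ½·ln((1+r)/(1−r)) = ½·ln(4.4054) = 0.7414.
n = ((z_{α/2} + z_β)/C)² + 3.
(2.576 + 1.645) / 0.7414 = 4.221 / 0.7414 = 5.693.
n = 5.693² + 3 = 32.41 + 3 = 35.4.
Round up.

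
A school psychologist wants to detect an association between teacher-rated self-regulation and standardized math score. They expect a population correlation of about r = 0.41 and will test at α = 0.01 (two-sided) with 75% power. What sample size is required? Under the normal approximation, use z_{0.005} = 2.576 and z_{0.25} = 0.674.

n = 59

Fisher's z: C = ½·ln((1+r)/(1−r)) = ½·ln(2.3898) = 0.4356.
n = ((z_{α/2} + z_β)/C)² + 3.
(2.576 + 0.674) / 0.4356 = 3.250 / 0.4356 = 7.461.
n = 7.461² + 3 = 55.67 + 3 = 58.7.
Round up.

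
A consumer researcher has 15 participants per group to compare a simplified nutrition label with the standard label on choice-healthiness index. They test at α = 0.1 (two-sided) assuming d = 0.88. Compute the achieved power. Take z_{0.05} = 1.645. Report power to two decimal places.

power ≈ 0.78

For two equal groups, power = Φ(d·√(n/2) − z_{α/2}).
d·√(n/2) = 0.88 × √(15/2) = 0.88 × 2.739 = 2.410.
z_β = 2.410 − 1.645 = 0.765.
Power = Φ(0.765) = 0.778.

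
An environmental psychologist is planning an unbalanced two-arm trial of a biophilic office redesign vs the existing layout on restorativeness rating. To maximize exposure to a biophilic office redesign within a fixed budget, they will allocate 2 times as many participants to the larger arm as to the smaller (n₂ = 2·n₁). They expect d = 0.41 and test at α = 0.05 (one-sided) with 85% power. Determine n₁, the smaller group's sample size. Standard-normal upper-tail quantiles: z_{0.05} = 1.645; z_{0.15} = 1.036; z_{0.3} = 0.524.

n₁ = 65

With allocation ratio k = n₂/n₁ = 2, Var(x̄₁−x̄₂) = σ²(1/n₁ + 1/(k·n₁)) = σ²·(k+1)/(k·n₁).
So n₁ = (1 + 1/k)·((z_{α} + z_β)/d)² = 1.500 × (2.681/0.41)².
n₁ = 1.500 × 42.76 = 64.1.
Round up: n₁ = 65, giving n₂ = 2 × 65 = 130.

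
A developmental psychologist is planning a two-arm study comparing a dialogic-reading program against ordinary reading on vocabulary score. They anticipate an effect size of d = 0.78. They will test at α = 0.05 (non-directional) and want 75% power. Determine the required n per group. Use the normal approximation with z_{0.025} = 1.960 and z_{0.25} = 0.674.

n = 23 per group

For two independent groups with equal n: n = 2·((z_{α/2} + z_β) / d)².
z_{α/2} + z_β = 1.960 + 0.674 = 2.634.
n = 2 × (2.634 / 0.78)² = 2 × 3.377² = 2 × 11.40 = 22.8.
Round up to the next whole participant.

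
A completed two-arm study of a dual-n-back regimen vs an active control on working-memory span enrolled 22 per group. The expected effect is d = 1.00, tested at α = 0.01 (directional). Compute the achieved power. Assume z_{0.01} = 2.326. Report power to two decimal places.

power ≈ 0.84

For two equal groups, power = Φ(d·√(n/2) − z_{α}).
d·√(n/2) = 1.00 × √(22/2) = 1.00 × 3.317 = 3.317.
z_β = 3.317 − 2.326 = 0.991.
Power = Φ(0.991) = 0.839.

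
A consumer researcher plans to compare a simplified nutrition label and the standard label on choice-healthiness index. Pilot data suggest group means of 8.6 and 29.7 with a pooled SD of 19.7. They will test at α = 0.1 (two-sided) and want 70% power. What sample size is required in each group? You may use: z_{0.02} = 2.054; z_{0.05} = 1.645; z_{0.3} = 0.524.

Cohen's d = |M₁ − M₂| / SD_pooled = |8.6 − 29.7| / 19.7 = 21.1 / 19.7 = 1.071.
For two independent groups with equal n: n = 2·((z_{α/2} + z_β) / d)².
z_{α/2} + z_β = 1.645 + 0.524 = 2.169.
n = 2 × (2.169 / 1.071)² = 2 × 2.025² = 2 × 4.10 = 8.2.
Round up to the next whole participant.

n = 9 per group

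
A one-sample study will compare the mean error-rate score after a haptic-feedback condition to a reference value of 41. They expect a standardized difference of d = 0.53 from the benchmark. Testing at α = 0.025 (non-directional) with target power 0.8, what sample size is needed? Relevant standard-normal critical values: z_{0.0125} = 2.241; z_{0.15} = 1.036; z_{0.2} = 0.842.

n = 34

For a one-sample test: n = ((z_{α/2} + z_β) / d)².
z_{α/2} + z_β = 2.241 + 0.842 = 3.083.
n = (3.083 / 0.53)² = 5.817² = 33.84.
Round up.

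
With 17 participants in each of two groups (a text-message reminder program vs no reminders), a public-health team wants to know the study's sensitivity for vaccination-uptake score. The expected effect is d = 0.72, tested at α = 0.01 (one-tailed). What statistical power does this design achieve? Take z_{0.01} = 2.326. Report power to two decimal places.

For two equal groups, power = Φ(d·√(n/2) − z_{α}).
d·√(n/2) = 0.72 × √(17/2) = 0.72 × 2.915 = 2.099.
z_β = 2.099 − 2.326 = -0.227.
Power = Φ(-0.227) = 0.410.

power ≈ 0.41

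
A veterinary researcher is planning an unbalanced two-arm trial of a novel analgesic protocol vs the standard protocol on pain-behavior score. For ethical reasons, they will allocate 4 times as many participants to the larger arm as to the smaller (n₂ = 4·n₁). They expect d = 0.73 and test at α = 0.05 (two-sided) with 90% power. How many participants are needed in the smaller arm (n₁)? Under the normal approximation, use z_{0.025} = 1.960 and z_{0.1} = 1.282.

n₁ = 25

With allocation ratio k = n₂/n₁ = 4, Var(x̄₁−x̄₂) = σ²(1/n₁ + 1/(k·n₁)) = σ²·(k+1)/(k·n₁).
So n₁ = (1 + 1/k)·((z_{α/2} + z_β)/d)² = 1.250 × (3.242/0.73)².
n₁ = 1.250 × 19.72 = 24.7.
Round up: n₁ = 25, giving n₂ = 4 × 25 = 100.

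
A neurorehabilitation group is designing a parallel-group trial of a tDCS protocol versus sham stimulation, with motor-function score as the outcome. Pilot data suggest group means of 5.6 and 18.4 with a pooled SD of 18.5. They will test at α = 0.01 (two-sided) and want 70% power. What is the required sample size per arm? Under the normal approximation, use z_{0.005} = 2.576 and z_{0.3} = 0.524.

Cohen's d = |M₁ − M₂| / SD_pooled = |5.6 − 18.4| / 18.5 = 12.8 / 18.5 = 0.692.
For two independent groups with equal n: n = 2·((z_{α/2} + z_β) / d)².
z_{α/2} + z_β = 2.576 + 0.524 = 3.100.
n = 2 × (3.100 / 0.692)² = 2 × 4.480² = 2 × 20.07 = 40.1.
Round up to the next whole participant.

n = 41 per group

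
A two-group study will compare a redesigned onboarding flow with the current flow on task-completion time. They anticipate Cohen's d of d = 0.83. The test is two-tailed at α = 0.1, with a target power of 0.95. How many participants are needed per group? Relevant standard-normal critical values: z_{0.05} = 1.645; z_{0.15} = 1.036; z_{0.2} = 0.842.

n = 32 per group

For two independent groups with equal n: n = 2·((z_{α/2} + z_β) / d)².
z_{α/2} + z_β = 1.645 + 1.645 = 3.290.
n = 2 × (3.290 / 0.83)² = 2 × 3.964² = 2 × 15.71 = 31.4.
Round up to the next whole participant.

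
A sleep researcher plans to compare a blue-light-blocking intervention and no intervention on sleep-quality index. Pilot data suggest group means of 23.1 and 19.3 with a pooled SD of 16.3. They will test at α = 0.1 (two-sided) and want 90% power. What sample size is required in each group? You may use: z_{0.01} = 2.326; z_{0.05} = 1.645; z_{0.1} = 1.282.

n = 316 per group

Cohen's d = |M₁ − M₂| / SD_pooled = |23.1 − 19.3| / 16.3 = 3.8 / 16.3 = 0.233.
For two independent groups with equal n: n = 2·((z_{α/2} + z_β) / d)².
z_{α/2} + z_β = 1.645 + 1.282 = 2.927.
n = 2 × (2.927 / 0.233)² = 2 × 12.562² = 2 × 157.81 = 315.6.
Round up to the next whole participant.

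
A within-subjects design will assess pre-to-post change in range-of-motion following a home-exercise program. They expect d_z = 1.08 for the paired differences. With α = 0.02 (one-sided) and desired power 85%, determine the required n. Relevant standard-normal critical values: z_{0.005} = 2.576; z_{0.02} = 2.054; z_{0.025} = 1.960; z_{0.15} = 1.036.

For a paired (one-sample on differences) test: n = ((z_{α} + z_β) / d)².
z_{α} + z_β = 2.054 + 1.036 = 3.090.
n = (3.090 / 1.08)² = 2.861² = 8.19.
Round up.

n = 9 pairs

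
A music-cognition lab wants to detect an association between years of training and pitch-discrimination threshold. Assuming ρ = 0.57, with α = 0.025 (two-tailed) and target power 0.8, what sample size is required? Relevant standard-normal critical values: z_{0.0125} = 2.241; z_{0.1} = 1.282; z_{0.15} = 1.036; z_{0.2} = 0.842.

n = 26

Fisher's z: C = ½·ln((1+r)/(1−r)) = ½·ln(3.6512) = 0.6475.
n = ((z_{α/2} + z_β)/C)² + 3.
(2.241 + 0.842) / 0.6475 = 3.083 / 0.6475 = 4.761.
n = 4.761² + 3 = 22.67 + 3 = 25.7.
Round up.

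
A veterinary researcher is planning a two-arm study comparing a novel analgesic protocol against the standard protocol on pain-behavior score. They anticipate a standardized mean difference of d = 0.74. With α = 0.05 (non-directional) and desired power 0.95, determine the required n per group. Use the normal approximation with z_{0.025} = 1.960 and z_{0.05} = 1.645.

For two independent groups with equal n: n = 2·((z_{α/2} + z_β) / d)².
z_{α/2} + z_β = 1.960 + 1.645 = 3.605.
n = 2 × (3.605 / 0.74)² = 2 × 4.872² = 2 × 23.73 = 47.5.
Round up to the next whole participant.

n = 48 per group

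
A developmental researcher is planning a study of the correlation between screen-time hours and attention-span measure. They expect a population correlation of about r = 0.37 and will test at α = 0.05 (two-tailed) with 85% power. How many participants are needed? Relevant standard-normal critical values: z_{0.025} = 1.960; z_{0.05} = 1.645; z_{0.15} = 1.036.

n = 63

Fisher's z: C = ½·ln((1+r)/(1−r)) = ½·ln(2.1746) = 0.3884.
n = ((z_{α/2} + z_β)/C)² + 3.
(1.960 + 1.036) / 0.3884 = 2.996 / 0.3884 = 7.714.
n = 7.714² + 3 = 59.50 + 3 = 62.5.
Round up.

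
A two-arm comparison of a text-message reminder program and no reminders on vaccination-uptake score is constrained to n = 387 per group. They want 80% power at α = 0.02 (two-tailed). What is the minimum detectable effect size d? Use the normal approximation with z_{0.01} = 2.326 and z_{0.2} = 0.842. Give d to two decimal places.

For two independent groups of n = 387 each: d_min = (z_{α/2} + z_β)·√(2/n).
z-sum = 2.326 + 0.842 = 3.168.
d_min = 3.168 × √(2/387) = 3.168 × 0.0719 = 0.228.

d_min ≈ 0.23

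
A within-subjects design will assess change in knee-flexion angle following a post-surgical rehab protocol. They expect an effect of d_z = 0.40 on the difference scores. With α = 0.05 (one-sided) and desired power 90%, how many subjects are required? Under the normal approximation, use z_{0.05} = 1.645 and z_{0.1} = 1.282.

For a paired (one-sample on differences) test: n = ((z_{α} + z_β) / d)².
z_{α} + z_β = 1.645 + 1.282 = 2.927.
n = (2.927 / 0.40)² = 7.317² = 53.55.
Round up.

n = 54 pairs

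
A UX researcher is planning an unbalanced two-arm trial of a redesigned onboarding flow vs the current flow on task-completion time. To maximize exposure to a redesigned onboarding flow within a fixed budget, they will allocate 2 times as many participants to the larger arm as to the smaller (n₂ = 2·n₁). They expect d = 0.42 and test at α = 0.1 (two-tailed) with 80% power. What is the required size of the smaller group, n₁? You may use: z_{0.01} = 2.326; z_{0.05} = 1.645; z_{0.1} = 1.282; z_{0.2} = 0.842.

With allocation ratio k = n₂/n₁ = 2, Var(x̄₁−x̄₂) = σ²(1/n₁ + 1/(k·n₁)) = σ²·(k+1)/(k·n₁).
So n₁ = (1 + 1/k)·((z_{α/2} + z_β)/d)² = 1.500 × (2.487/0.42)².
n₁ = 1.500 × 35.06 = 52.6.
Round up: n₁ = 53, giving n₂ = 2 × 53 = 106.

n₁ = 53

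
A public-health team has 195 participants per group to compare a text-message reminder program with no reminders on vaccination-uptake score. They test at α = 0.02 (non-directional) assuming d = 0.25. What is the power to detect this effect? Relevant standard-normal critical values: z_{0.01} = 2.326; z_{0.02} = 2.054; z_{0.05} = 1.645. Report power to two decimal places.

power ≈ 0.56

For two equal groups, power = Φ(d·√(n/2) − z_{α/2}).
d·√(n/2) = 0.25 × √(195/2) = 0.25 × 9.874 = 2.469.
z_β = 2.469 − 2.326 = 0.143.
Power = Φ(0.143) = 0.557.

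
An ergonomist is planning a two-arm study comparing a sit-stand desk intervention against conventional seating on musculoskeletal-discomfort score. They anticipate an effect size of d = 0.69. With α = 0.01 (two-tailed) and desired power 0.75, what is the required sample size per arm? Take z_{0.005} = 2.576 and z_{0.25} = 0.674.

n = 45 per group

For two independent groups with equal n: n = 2·((z_{α/2} + z_β) / d)².
z_{α/2} + z_β = 2.576 + 0.674 = 3.250.
n = 2 × (3.250 / 0.69)² = 2 × 4.710² = 2 × 22.19 = 44.4.
Round up to the next whole participant.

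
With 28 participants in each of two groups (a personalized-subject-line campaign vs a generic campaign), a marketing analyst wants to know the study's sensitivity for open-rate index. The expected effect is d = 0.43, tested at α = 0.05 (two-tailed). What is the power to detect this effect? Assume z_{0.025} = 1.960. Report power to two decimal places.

power ≈ 0.36

For two equal groups, power = Φ(d·√(n/2) − z_{α/2}).
d·√(n/2) = 0.43 × √(28/2) = 0.43 × 3.742 = 1.609.
z_β = 1.609 − 1.960 = -0.351.
Power = Φ(-0.351) = 0.363.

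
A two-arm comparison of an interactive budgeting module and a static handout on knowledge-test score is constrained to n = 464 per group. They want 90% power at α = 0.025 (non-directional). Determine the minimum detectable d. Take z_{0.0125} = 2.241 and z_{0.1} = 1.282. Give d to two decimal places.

d_min ≈ 0.23

For two independent groups of n = 464 each: d_min = (z_{α/2} + z_β)·√(2/n).
z-sum = 2.241 + 1.282 = 3.523.
d_min = 3.523 × √(2/464) = 3.523 × 0.0657 = 0.231.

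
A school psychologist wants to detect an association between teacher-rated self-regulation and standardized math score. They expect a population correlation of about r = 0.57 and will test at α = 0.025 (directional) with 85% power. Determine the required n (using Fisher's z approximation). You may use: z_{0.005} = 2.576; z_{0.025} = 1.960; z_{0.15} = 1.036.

n = 25

Fisher's z: C = ½·ln((1+r)/(1−r)) = ½·ln(3.6512) = 0.6475.
n = ((z_{α} + z_β)/C)² + 3.
(1.960 + 1.036) / 0.6475 = 2.996 / 0.6475 = 4.627.
n = 4.627² + 3 = 21.41 + 3 = 24.4.
Round up.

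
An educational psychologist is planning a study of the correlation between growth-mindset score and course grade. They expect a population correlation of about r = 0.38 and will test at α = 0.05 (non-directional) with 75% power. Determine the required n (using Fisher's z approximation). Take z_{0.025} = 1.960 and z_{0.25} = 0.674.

Fisher's z: C = ½·ln((1+r)/(1−r)) = ½·ln(2.2258) = 0.4001.
n = ((z_{α/2} + z_β)/C)² + 3.
(1.960 + 0.674) / 0.4001 = 2.634 / 0.4001 = 6.583.
n = 6.583² + 3 = 43.34 + 3 = 46.3.
Round up.

n = 47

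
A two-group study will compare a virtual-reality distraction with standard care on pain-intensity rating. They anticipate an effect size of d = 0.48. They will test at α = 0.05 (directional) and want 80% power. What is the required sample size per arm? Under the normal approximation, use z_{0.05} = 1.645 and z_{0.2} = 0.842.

n = 54 per group

For two independent groups with equal n: n = 2·((z_{α} + z_β) / d)².
z_{α} + z_β = 1.645 + 0.842 = 2.487.
n = 2 × (2.487 / 0.48)² = 2 × 5.181² = 2 × 26.85 = 53.7.
Round up to the next whole participant.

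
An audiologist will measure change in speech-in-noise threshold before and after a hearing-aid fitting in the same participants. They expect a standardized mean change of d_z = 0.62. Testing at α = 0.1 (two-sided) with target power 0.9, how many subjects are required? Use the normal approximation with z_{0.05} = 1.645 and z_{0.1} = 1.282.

n = 23 pairs

For a paired (one-sample on differences) test: n = ((z_{α/2} + z_β) / d)².
z_{α/2} + z_β = 1.645 + 1.282 = 2.927.
n = (2.927 / 0.62)² = 4.721² = 22.29.
Round up.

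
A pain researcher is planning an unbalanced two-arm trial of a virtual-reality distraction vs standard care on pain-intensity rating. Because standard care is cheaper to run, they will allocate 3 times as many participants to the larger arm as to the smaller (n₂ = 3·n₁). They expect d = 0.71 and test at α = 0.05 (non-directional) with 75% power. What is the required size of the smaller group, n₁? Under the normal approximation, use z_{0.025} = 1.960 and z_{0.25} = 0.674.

With allocation ratio k = n₂/n₁ = 3, Var(x̄₁−x̄₂) = σ²(1/n₁ + 1/(k·n₁)) = σ²·(k+1)/(k·n₁).
So n₁ = (1 + 1/k)·((z_{α/2} + z_β)/d)² = 1.333 × (2.634/0.71)².
n₁ = 1.333 × 13.76 = 18.4.
Round up: n₁ = 19, giving n₂ = 3 × 19 = 57.

n₁ = 19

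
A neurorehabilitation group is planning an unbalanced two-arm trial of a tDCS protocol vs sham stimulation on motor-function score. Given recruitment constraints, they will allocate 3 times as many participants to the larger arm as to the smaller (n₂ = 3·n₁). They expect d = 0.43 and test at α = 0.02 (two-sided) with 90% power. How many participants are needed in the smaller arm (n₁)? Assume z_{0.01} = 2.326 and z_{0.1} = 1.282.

With allocation ratio k = n₂/n₁ = 3, Var(x̄₁−x̄₂) = σ²(1/n₁ + 1/(k·n₁)) = σ²·(k+1)/(k·n₁).
So n₁ = (1 + 1/k)·((z_{α/2} + z_β)/d)² = 1.333 × (3.608/0.43)².
n₁ = 1.333 × 70.40 = 93.9.
Round up: n₁ = 94, giving n₂ = 3 × 94 = 282.

n₁ = 94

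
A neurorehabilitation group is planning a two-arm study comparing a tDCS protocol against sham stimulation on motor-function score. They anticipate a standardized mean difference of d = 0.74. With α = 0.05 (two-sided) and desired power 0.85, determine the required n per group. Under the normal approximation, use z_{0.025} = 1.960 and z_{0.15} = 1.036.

n = 33 per group

For two independent groups with equal n: n = 2·((z_{α/2} + z_β) / d)².
z_{α/2} + z_β = 1.960 + 1.036 = 2.996.
n = 2 × (2.996 / 0.74)² = 2 × 4.049² = 2 × 16.39 = 32.8.
Round up to the next whole participant.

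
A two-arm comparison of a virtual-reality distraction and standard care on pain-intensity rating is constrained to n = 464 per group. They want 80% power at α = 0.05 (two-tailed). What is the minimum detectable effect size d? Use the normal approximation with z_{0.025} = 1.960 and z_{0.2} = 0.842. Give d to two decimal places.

For two independent groups of n = 464 each: d_min = (z_{α/2} + z_β)·√(2/n).
z-sum = 1.960 + 0.842 = 2.802.
d_min = 2.802 × √(2/464) = 2.802 × 0.0657 = 0.184.

d_min ≈ 0.18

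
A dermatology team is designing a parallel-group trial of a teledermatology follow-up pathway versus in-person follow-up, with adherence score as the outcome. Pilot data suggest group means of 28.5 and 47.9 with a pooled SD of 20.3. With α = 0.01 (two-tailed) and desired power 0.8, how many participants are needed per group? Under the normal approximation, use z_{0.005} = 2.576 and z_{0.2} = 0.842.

Cohen's d = |M₁ − M₂| / SD_pooled = |28.5 − 47.9| / 20.3 = 19.4 / 20.3 = 0.956.
For two independent groups with equal n: n = 2·((z_{α/2} + z_β) / d)².
z_{α/2} + z_β = 2.576 + 0.842 = 3.418.
n = 2 × (3.418 / 0.956)² = 2 × 3.575² = 2 × 12.78 = 25.6.
Round up to the next whole participant.

n = 26 per group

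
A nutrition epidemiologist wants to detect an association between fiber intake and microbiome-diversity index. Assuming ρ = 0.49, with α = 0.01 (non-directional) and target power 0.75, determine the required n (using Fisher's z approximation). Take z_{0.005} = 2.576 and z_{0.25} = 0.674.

n = 40

Fisher's z: C = ½·ln((1+r)/(1−r)) = ½·ln(2.9216) = 0.5361.
n = ((z_{α/2} + z_β)/C)² + 3.
(2.576 + 0.674) / 0.5361 = 3.250 / 0.5361 = 6.062.
n = 6.062² + 3 = 36.75 + 3 = 39.8.
Round up.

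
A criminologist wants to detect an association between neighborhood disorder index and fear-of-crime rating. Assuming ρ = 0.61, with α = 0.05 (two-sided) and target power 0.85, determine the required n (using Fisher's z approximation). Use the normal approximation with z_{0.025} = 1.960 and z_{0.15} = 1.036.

Fisher's z: C = ½·ln((1+r)/(1−r)) = ½·ln(4.1282) = 0.7089.
n = ((z_{α/2} + z_β)/C)² + 3.
(1.960 + 1.036) / 0.7089 = 2.996 / 0.7089 = 4.226.
n = 4.226² + 3 = 17.86 + 3 = 20.9.
Round up.

n = 21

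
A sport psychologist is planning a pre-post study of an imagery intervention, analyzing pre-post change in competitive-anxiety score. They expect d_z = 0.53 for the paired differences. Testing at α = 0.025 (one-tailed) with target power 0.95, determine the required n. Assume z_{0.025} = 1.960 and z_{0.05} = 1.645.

For a paired (one-sample on differences) test: n = ((z_{α} + z_β) / d)².
z_{α} + z_β = 1.960 + 1.645 = 3.605.
n = (3.605 / 0.53)² = 6.802² = 46.27.
Round up.

n = 47 pairs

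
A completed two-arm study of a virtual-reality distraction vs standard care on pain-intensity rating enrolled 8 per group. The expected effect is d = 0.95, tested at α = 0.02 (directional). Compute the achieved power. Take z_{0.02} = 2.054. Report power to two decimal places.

power ≈ 0.44

For two equal groups, power = Φ(d·√(n/2) − z_{α}).
d·√(n/2) = 0.95 × √(8/2) = 0.95 × 2.000 = 1.900.
z_β = 1.900 − 2.054 = -0.154.
Power = Φ(-0.154) = 0.439.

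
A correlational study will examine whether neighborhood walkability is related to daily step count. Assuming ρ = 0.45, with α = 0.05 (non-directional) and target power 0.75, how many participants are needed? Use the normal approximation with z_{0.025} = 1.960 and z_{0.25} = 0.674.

Fisher's z: C = ½·ln((1+r)/(1−r)) = ½·ln(2.6364) = 0.4847.
n = ((z_{α/2} + z_β)/C)² + 3.
(1.960 + 0.674) / 0.4847 = 2.634 / 0.4847 = 5.434.
n = 5.434² + 3 = 29.53 + 3 = 32.5.
Round up.

n = 33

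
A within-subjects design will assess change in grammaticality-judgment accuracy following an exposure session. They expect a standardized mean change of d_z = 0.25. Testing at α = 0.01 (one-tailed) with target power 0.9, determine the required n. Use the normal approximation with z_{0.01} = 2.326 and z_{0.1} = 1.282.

n = 209 pairs

For a paired (one-sample on differences) test: n = ((z_{α} + z_β) / d)².
z_{α} + z_β = 2.326 + 1.282 = 3.608.
n = (3.608 / 0.25)² = 14.432² = 208.28.
Round up.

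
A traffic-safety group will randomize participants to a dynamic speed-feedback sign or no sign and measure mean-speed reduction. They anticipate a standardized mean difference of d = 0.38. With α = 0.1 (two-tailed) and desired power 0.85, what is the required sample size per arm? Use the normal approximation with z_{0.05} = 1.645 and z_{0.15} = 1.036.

n = 100 per group

For two independent groups with equal n: n = 2·((z_{α/2} + z_β) / d)².
z_{α/2} + z_β = 1.645 + 1.036 = 2.681.
n = 2 × (2.681 / 0.38)² = 2 × 7.055² = 2 × 49.78 = 99.6.
Round up to the next whole participant.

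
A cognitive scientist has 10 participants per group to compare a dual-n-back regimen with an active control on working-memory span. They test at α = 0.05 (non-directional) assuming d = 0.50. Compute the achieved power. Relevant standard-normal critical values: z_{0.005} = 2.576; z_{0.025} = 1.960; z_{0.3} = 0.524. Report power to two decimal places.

power ≈ 0.20

For two equal groups, power = Φ(d·√(n/2) − z_{α/2}).
d·√(n/2) = 0.50 × √(10/2) = 0.50 × 2.236 = 1.118.
z_β = 1.118 − 1.960 = -0.842.
Power = Φ(-0.842) = 0.200.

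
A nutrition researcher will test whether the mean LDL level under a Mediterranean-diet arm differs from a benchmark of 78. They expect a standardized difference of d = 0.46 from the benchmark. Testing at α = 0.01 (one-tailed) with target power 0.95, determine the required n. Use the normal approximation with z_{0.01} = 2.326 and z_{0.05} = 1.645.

n = 75

For a one-sample test: n = ((z_{α} + z_β) / d)².
z_{α} + z_β = 2.326 + 1.645 = 3.971.
n = (3.971 / 0.46)² = 8.633² = 74.52.
Round up.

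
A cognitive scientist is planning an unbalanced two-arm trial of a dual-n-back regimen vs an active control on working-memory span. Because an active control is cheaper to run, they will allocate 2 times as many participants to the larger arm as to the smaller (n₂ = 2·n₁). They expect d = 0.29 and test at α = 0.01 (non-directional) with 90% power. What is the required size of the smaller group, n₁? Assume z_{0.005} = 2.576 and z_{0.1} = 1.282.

n₁ = 266

With allocation ratio k = n₂/n₁ = 2, Var(x̄₁−x̄₂) = σ²(1/n₁ + 1/(k·n₁)) = σ²·(k+1)/(k·n₁).
So n₁ = (1 + 1/k)·((z_{α/2} + z_β)/d)² = 1.500 × (3.858/0.29)².
n₁ = 1.500 × 176.98 = 265.5.
Round up: n₁ = 266, giving n₂ = 2 × 266 = 532.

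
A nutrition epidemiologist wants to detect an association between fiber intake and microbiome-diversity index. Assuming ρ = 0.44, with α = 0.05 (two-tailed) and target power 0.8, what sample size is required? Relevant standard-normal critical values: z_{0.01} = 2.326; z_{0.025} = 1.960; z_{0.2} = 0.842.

n = 39

Fisher's z: C = ½·ln((1+r)/(1−r)) = ½·ln(2.5714) = 0.4722.
n = ((z_{α/2} + z_β)/C)² + 3.
(1.960 + 0.842) / 0.4722 = 2.802 / 0.4722 = 5.934.
n = 5.934² + 3 = 35.21 + 3 = 38.2.
Round up.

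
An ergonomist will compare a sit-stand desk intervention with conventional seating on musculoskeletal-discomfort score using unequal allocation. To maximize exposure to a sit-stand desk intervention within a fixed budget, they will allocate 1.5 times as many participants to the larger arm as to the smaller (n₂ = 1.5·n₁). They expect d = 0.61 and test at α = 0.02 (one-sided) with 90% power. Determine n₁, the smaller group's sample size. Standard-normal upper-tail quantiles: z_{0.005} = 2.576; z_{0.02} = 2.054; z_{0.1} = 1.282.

n₁ = 50

With allocation ratio k = n₂/n₁ = 1.5, Var(x̄₁−x̄₂) = σ²(1/n₁ + 1/(k·n₁)) = σ²·(k+1)/(k·n₁).
So n₁ = (1 + 1/k)·((z_{α} + z_β)/d)² = 1.667 × (3.336/0.61)².
n₁ = 1.667 × 29.91 = 49.8.
Round up: n₁ = 50, giving n₂ = 1.5 × 50 = 75.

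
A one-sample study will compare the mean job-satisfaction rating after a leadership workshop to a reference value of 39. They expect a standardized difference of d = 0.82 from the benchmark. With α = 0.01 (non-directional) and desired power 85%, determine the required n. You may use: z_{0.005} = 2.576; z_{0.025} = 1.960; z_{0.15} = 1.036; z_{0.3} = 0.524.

For a one-sample test: n = ((z_{α/2} + z_β) / d)².
z_{α/2} + z_β = 2.576 + 1.036 = 3.612.
n = (3.612 / 0.82)² = 4.405² = 19.40.
Round up.

n = 20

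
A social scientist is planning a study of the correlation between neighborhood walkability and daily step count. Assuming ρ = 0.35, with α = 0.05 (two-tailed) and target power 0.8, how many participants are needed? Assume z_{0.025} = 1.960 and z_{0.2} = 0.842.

n = 62

Fisher's z: C = ½·ln((1+r)/(1−r)) = ½·ln(2.0769) = 0.3654.
n = ((z_{α/2} + z_β)/C)² + 3.
(1.960 + 0.842) / 0.3654 = 2.802 / 0.3654 = 7.668.
n = 7.668² + 3 = 58.80 + 3 = 61.8.
Round up.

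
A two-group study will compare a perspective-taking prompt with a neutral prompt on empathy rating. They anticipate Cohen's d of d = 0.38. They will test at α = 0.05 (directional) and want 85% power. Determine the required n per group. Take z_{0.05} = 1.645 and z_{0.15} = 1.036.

n = 100 per group

For two independent groups with equal n: n = 2·((z_{α} + z_β) / d)².
z_{α} + z_β = 1.645 + 1.036 = 2.681.
n = 2 × (2.681 / 0.38)² = 2 × 7.055² = 2 × 49.78 = 99.6.
Round up to the next whole participant.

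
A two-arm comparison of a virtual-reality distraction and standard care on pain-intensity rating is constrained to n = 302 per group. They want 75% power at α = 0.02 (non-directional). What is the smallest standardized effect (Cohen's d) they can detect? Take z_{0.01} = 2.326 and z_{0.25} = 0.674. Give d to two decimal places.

For two independent groups of n = 302 each: d_min = (z_{α/2} + z_β)·√(2/n).
z-sum = 2.326 + 0.674 = 3.000.
d_min = 3.000 × √(2/302) = 3.000 × 0.0814 = 0.244.

d_min ≈ 0.24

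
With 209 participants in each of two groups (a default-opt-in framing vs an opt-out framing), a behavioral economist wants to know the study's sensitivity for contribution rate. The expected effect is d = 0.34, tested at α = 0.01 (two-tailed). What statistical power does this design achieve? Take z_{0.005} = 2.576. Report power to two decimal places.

For two equal groups, power = Φ(d·√(n/2) − z_{α/2}).
d·√(n/2) = 0.34 × √(209/2) = 0.34 × 10.223 = 3.476.
z_β = 3.476 − 2.576 = 0.900.
Power = Φ(0.900) = 0.816.

power ≈ 0.82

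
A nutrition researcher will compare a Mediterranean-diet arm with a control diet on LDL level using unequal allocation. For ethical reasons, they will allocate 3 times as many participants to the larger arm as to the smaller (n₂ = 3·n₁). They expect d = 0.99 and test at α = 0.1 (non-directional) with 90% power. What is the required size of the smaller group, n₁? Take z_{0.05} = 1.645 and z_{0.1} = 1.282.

With allocation ratio k = n₂/n₁ = 3, Var(x̄₁−x̄₂) = σ²(1/n₁ + 1/(k·n₁)) = σ²·(k+1)/(k·n₁).
So n₁ = (1 + 1/k)·((z_{α/2} + z_β)/d)² = 1.333 × (2.927/0.99)².
n₁ = 1.333 × 8.74 = 11.7.
Round up: n₁ = 12, giving n₂ = 3 × 12 = 36.

n₁ = 12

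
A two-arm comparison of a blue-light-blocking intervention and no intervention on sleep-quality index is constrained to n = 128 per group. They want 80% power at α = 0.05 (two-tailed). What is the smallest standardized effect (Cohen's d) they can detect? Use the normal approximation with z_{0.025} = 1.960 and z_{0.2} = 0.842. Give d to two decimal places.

d_min ≈ 0.35

For two independent groups of n = 128 each: d_min = (z_{α/2} + z_β)·√(2/n).
z-sum = 1.960 + 0.842 = 2.802.
d_min = 2.802 × √(2/128) = 2.802 × 0.1250 = 0.350.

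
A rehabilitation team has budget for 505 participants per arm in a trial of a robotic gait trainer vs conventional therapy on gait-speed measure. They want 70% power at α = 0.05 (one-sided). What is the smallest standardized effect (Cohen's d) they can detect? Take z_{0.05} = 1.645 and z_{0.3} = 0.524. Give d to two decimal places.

d_min ≈ 0.14

For two independent groups of n = 505 each: d_min = (z_{α} + z_β)·√(2/n).
z-sum = 1.645 + 0.524 = 2.169.
d_min = 2.169 × √(2/505) = 2.169 × 0.0629 = 0.136.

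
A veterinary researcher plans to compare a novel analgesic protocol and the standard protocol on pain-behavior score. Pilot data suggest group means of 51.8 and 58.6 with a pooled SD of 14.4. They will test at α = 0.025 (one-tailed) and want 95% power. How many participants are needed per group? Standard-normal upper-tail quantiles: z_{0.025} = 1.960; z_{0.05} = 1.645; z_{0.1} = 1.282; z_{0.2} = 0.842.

Cohen's d = |M₁ − M₂| / SD_pooled = |51.8 − 58.6| / 14.4 = 6.8 / 14.4 = 0.472.
For two independent groups with equal n: n = 2·((z_{α} + z_β) / d)².
z_{α} + z_β = 1.960 + 1.645 = 3.605.
n = 2 × (3.605 / 0.472)² = 2 × 7.638² = 2 × 58.33 = 116.7.
Round up to the next whole participant.

n = 117 per group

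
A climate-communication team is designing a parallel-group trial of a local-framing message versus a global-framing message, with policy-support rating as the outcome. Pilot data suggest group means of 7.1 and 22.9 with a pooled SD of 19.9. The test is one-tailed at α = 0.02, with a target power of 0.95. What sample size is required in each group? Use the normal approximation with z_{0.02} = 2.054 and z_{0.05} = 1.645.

Cohen's d = |M₁ − M₂| / SD_pooled = |7.1 − 22.9| / 19.9 = 15.8 / 19.9 = 0.794.
For two independent groups with equal n: n = 2·((z_{α} + z_β) / d)².
z_{α} + z_β = 2.054 + 1.645 = 3.699.
n = 2 × (3.699 / 0.794)² = 2 × 4.659² = 2 × 21.70 = 43.4.
Round up to the next whole participant.

n = 44 per group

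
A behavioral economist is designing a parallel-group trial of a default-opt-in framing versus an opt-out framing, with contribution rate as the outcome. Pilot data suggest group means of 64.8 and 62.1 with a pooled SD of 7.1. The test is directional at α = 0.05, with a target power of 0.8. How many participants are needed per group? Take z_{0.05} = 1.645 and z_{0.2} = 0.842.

n = 86 per group

Cohen's d = |M₁ − M₂| / SD_pooled = |64.8 − 62.1| / 7.1 = 2.7 / 7.1 = 0.380.
For two independent groups with equal n: n = 2·((z_{α} + z_β) / d)².
z_{α} + z_β = 1.645 + 0.842 = 2.487.
n = 2 × (2.487 / 0.380)² = 2 × 6.545² = 2 × 42.83 = 85.7.
Round up to the next whole participant.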